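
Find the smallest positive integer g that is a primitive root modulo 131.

2

φ(131) = 131 − 1 = 130 = 2 · 5 · 13.
Test candidates g = 2, 3, … against the prime factors q ∈ {2, 5, 13} of φ(131): g is a generator iff g^(130/q) ≢ 1 for every such q.
g = 2: 2^65 ≡ 130; 2^26 ≡ 53; 2^10 ≡ 107 — none is 1, so 2 is a primitive root.
The smallest primitive root modulo 131 is 2.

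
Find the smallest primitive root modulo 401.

φ(401) = 401 − 1 = 400 = 2^4 · 5^2.
Test candidates g = 2, 3, … against the prime factors q ∈ {2, 5} of φ(401): g is a generator iff g^(400/q) ≢ 1 for every such q.
g = 2: 2^200 ≡ 1 — hits 1, so not a primitive root.
g = 3: 3^200 ≡ 400; 3^80 ≡ 72 — none is 1, so 3 is a primitive root.
So 3 is the smallest generator of (Z/401Z)^×.

3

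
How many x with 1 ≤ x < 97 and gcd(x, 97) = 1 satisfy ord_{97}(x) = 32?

16

φ(97) = 97 − 1 = 96 = 2^5 · 3.
Since (Z/97Z)^× is cyclic of order 96, the number of elements of order d is φ(d) when d | 96 and 0 otherwise.
32 = 2^5 divides 96, and φ(32) = 16.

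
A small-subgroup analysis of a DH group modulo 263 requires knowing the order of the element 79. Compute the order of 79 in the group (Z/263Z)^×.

ord(79) | φ(263) = 263 − 1 = 262 = 2 · 131.
Divisors of 262: 1, 2, 131, 262.
Evaluate successive powers at the divisors of 262:
79^1 ≡ 79
79^2 ≡ 192
79^131 ≡ 262
79^262 ≡ 1
Therefore the multiplicative order of 79 modulo 263 is 262.

262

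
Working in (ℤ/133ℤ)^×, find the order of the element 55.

By Lagrange's theorem, ord_133(55) divides φ(133) = φ(7·19) = (7−1)·(19−1) = 6·18 = 108 = 2^2 · 3^3.
Divisors of 108: 1, 2, 3, 4, 6, 9, 12, 18, 27, 36, 54, 108.
Check 55^d mod 133 for each divisor in increasing order:
55^1 ≡ 55
55^2 ≡ 99
55^3 ≡ 125
55^4 ≡ 92
55^6 ≡ 64
55^9 ≡ 20
55^12 ≡ 106
55^18 ≡ 1
The smallest such exponent is 18, so the order of 55 is 18.

18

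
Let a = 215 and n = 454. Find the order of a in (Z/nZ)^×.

226

The order of 215 must divide φ(454) = φ(2)·φ(227) = 1·226 = 226 = 2 · 113.
Divisors of 226: 1, 2, 113, 226.
Evaluate successive powers at the divisors of 226:
215^1 ≡ 215 (mod 454)
215^2 ≡ 371 (mod 454)
215^113 ≡ 453 (mod 454)
215^226 ≡ 1 (mod 454) ✓
So ord_454(215) = 226.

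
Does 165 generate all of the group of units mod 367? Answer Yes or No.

φ(367) = 367 − 1 = 366 = 2 · 3 · 61.
It suffices to check that the order of 165 is not a proper divisor of 366: compute 165^(366/q) for q ∈ {2, 3, 61}.
165^183 ≡ 366 (mod 367)  [q = 2: ≢ 1 ✓]
165^122 ≡ 283 (mod 367)  [q = 3: ≢ 1 ✓]
165^6 ≡ 190 (mod 367)  [q = 61: ≢ 1 ✓]
All checks pass, so 165 has order 366 and is a primitive root modulo 367.

Yes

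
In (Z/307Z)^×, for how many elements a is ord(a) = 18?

φ(307) = 307 − 1 = 306 = 2 · 3^2 · 17.
In a cyclic group of order 306, there are φ(d) elements of order d for each divisor d of 306, and zero for non-divisors.
18 = 2 · 3^2 divides 306, and φ(18) = 6.

6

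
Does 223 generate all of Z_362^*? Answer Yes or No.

No

φ(362) = φ(2)·φ(181) = 1·180 = 180 = 2^2 · 3^2 · 5.
223 is a primitive root mod 362 iff 223^(φ(362)/q) ≢ 1 for every prime q | φ(362), i.e. q ∈ {2, 3, 5}.
223^90 ≡ 1 (mod 362)  [q = 2: ≡ 1 ✗]
223^60 ≡ 1 (mod 362)  [q = 3: ≡ 1 ✗]
223^36 ≡ 223 (mod 362)  [q = 5: ≢ 1 ✓]
The check at q = 2 fails, so 223 generates a proper subgroup.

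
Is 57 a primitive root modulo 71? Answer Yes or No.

No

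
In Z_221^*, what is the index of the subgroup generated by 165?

4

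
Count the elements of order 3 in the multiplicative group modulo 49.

φ(49) = φ(7^2) = 7·(7−1) = 42 = 2 · 3 · 7.
(Z/49Z)^× is cyclic (|G| = 42); a cyclic group of order m has exactly φ(d) elements of each order d | m, and none otherwise.
3 | 42, and φ(3) = 3 − 1 = 2.

2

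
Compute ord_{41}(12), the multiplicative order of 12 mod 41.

By Lagrange's theorem, ord_41(12) divides φ(41) = 41 − 1 = 40 = 2^3 · 5.
Divisors of 40: 1, 2, 4, 5, 8, 10, 20, 40.
Test each divisor d:
12^1 ≡ 12 (mod 41)
12^2 ≡ 21 (mod 41)
12^4 ≡ 31 (mod 41)
12^5 ≡ 3 (mod 41)
12^8 ≡ 18 (mod 41)
12^10 ≡ 9 (mod 41)
12^20 ≡ 40 (mod 41)
12^40 ≡ 1 (mod 41) ✓
Therefore the multiplicative order of 12 modulo 41 is 40.

40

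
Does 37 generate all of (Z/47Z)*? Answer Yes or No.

No

φ(47) = 47 − 1 = 46 = 2 · 23.
It suffices to check that the order of 37 is not a proper divisor of 46: compute 37^(46/q) for q ∈ {2, 23}.
37^23 ≡ 1 (mod 47)  [q = 2: ≡ 1 ✗]
37^2 ≡ 6 (mod 47)  [q = 23: ≢ 1 ✓]
The check at q = 2 fails, so 37 generates a proper subgroup.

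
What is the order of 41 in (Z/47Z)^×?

Since 41 ∈ (Z/47Z)^×, its order divides φ(47) = 47 − 1 = 46 = 2 · 23.
Divisors of 46: 1, 2, 23, 46.
Compute 41^d (mod 47) for the divisors d until we hit 1:
41^1 ≡ 41
41^2 ≡ 36
41^23 ≡ 46
41^46 ≡ 1
Hence ord(41) = 46.

46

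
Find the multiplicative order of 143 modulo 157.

26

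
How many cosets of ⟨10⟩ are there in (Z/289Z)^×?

1

ord(10) | φ(289) = φ(17^2) = 17·(17−1) = 272 = 2^4 · 17.
Divisors of 272: 1, 2, 4, 8, 16, 17, 34, 68, 136, 272.
Evaluate successive powers at the divisors of 272:
10^1 ≡ 10
10^2 ≡ 100
10^4 ≡ 174
10^8 ≡ 220
10^16 ≡ 137
10^17 ≡ 214
10^34 ≡ 134
10^68 ≡ 38
10^136 ≡ 288
10^272 ≡ 1
So ord_289(10) = 272, hence |⟨10⟩| = 272.
[(Z/289Z)^× : ⟨10⟩] = 272/272 = 1.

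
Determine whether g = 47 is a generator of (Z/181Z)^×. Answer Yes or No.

φ(181) = 181 − 1 = 180 = 2^2 · 3^2 · 5.
An element g generates (Z/181Z)^× iff g^(180/q) ≢ 1 (mod 181) for each prime q ∈ {2, 3, 5}.
47^90 ≡ 180 (mod 181)  [q = 2: ≢ 1 ✓]
47^60 ≡ 48 (mod 181)  [q = 3: ≢ 1 ✓]
47^36 ≡ 125 (mod 181)  [q = 5: ≢ 1 ✓]
All checks pass, so 47 has order 180 and is a primitive root modulo 181.

Yes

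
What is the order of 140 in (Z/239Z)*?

By Lagrange's theorem, ord_239(140) divides φ(239) = 239 − 1 = 238 = 2 · 7 · 17.
Divisors of 238: 1, 2, 7, 14, 17, 34, 119, 238.
Check 140^d mod 239 for each divisor in increasing order:
140^1 ≡ 140 (mod 239)
140^2 ≡ 2 (mod 239)
140^7 ≡ 164 (mod 239)
140^14 ≡ 128 (mod 239)
140^17 ≡ 229 (mod 239)
140^34 ≡ 100 (mod 239)
140^119 ≡ 238 (mod 239)
140^238 ≡ 1 (mod 239) ✓
Therefore the multiplicative order of 140 modulo 239 is 238.

238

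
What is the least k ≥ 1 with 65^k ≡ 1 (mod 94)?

Since 65 ∈ (Z/94Z)^×, its order divides φ(94) = φ(2)·φ(47) = 1·46 = 46 = 2 · 23.
Divisors of 46: 1, 2, 23, 46.
Evaluate successive powers at the divisors of 46:
65^1 ≡ 65 (mod 94)
65^2 ≡ 89 (mod 94)
65^23 ≡ 1 (mod 94) ✓
Therefore the multiplicative order of 65 modulo 94 is 23.

23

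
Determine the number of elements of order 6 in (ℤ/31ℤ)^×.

φ(31) = 31 − 1 = 30 = 2 · 3 · 5.
In a cyclic group of order 30, there are φ(d) elements of order d for each divisor d of 30, and zero for non-divisors.
6 = 2 · 3 divides 30, and φ(6) = 2.

2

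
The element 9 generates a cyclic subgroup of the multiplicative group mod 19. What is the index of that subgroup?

2

The order of 9 must divide φ(19) = 19 − 1 = 18 = 2 · 3^2.
Divisors of 18: 1, 2, 3, 6, 9, 18.
Evaluate successive powers at the divisors of 18:
9^1 ≡ 9 (mod 19)
9^2 ≡ 5 (mod 19)
9^3 ≡ 7 (mod 19)
9^6 ≡ 11 (mod 19)
9^9 ≡ 1 (mod 19) ✓
Thus |⟨9⟩| = ord(9) = 9.
The index is φ(19) / ord(9) = 18 / 9 = 2.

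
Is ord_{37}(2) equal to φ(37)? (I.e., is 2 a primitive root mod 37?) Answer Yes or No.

φ(37) = 37 − 1 = 36 = 2^2 · 3^2.
2 is a primitive root mod 37 iff 2^(φ(37)/q) ≢ 1 for every prime q | φ(37), i.e. q ∈ {2, 3}.
2^18 ≡ 36 (mod 37)  [q = 2: ≢ 1 ✓]
2^12 ≡ 26 (mod 37)  [q = 3: ≢ 1 ✓]
All checks pass, so 2 has order 36 and is a primitive root modulo 37.

Yes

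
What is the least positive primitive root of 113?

3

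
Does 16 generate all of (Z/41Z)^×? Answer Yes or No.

φ(41) = 41 − 1 = 40 = 2^3 · 5.
Test 16^(40/q) mod 41 for each prime factor q of 40:
16^20 ≡ 1 (mod 41)  [q = 2: ≡ 1 ✗]
16^8 ≡ 37 (mod 41)  [q = 5: ≢ 1 ✓]
The check at q = 2 fails, so 16 generates a proper subgroup.

No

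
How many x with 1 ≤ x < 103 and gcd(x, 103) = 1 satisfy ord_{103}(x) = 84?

φ(103) = 103 − 1 = 102 = 2 · 3 · 17.
(Z/103Z)^× is cyclic (|G| = 102); a cyclic group of order m has exactly φ(d) elements of each order d | m, and none otherwise.
84 does not divide 102, so no element of (Z/103Z)^× has order 84.

0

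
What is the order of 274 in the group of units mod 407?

36

Since 274 ∈ (Z/407Z)^×, its order divides φ(407) = φ(11·37) = (11−1)·(37−1) = 10·36 = 360 = 2^3 · 3^2 · 5.
Divisors of 360: 1, 2, 3, 4, 5, 6, 8, 9, 10, 12, 15, 18, 20, 24, 30, 36, 40, 45, 60, 72, 90, 120, 180, 360.
Check 274^d mod 407 for each divisor in increasing order:
274^1 ≡ 274 (mod 407)
274^2 ≡ 188 (mod 407)
274^3 ≡ 230 (mod 407)
274^4 ≡ 342 (mod 407)
274^5 ≡ 98 (mod 407)
274^6 ≡ 397 (mod 407)
274^8 ≡ 155 (mod 407)
274^9 ≡ 142 (mod 407)
274^10 ≡ 243 (mod 407)
274^12 ≡ 100 (mod 407)
274^15 ≡ 208 (mod 407)
274^18 ≡ 221 (mod 407)
274^20 ≡ 34 (mod 407)
274^24 ≡ 232 (mod 407)
274^30 ≡ 122 (mod 407)
274^36 ≡ 1 (mod 407) ✓
Therefore the multiplicative order of 274 modulo 407 is 36.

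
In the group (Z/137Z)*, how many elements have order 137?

φ(137) = 137 − 1 = 136 = 2^3 · 17.
Since (Z/137Z)^× is cyclic of order 136, the number of elements of order d is φ(d) when d | 136 and 0 otherwise.
Here 136 is not a multiple of 137, so there are no elements of order 137.

0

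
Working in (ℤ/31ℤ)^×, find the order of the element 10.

By Lagrange's theorem, ord_31(10) divides φ(31) = 31 − 1 = 30 = 2 · 3 · 5.
Divisors of 30: 1, 2, 3, 5, 6, 10, 15, 30.
Test each divisor d:
10^1 ≡ 10 (mod 31)
10^2 ≡ 7 (mod 31)
10^3 ≡ 8 (mod 31)
10^5 ≡ 25 (mod 31)
10^6 ≡ 2 (mod 31)
10^10 ≡ 5 (mod 31)
10^15 ≡ 1 (mod 31) ✓
So ord_31(10) = 15.

15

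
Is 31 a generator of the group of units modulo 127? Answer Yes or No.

No

φ(127) = 127 − 1 = 126 = 2 · 3^2 · 7.
31 is a primitive root mod 127 iff 31^(φ(127)/q) ≢ 1 for every prime q | φ(127), i.e. q ∈ {2, 3, 7}.
31^63 ≡ 1 (mod 127)  [q = 2: ≡ 1 ✗]
31^42 ≡ 107 (mod 127)  [q = 3: ≢ 1 ✓]
31^18 ≡ 2 (mod 127)  [q = 7: ≢ 1 ✓]
The check at q = 2 fails, so 31 generates a proper subgroup.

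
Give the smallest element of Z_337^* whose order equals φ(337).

φ(337) = 337 − 1 = 336 = 2^4 · 3 · 7.
Test candidates g = 2, 3, … against the prime factors q ∈ {2, 3, 7} of φ(337): g is a generator iff g^(336/q) ≢ 1 for every such q.
g = 2: 2^168 ≡ 1 — hits 1, so not a primitive root.
g = 3: 3^168 ≡ 1 — hits 1, so not a primitive root.
g = 4: 4^168 ≡ 1 — hits 1, so not a primitive root.
g = 5: 5^168 ≡ 336; 5^112 ≡ 1 — hits 1, so not a primitive root.
g = 6: 6^168 ≡ 1 — hits 1, so not a primitive root.
g = 7: 7^168 ≡ 1 — hits 1, so not a primitive root.
g = 8: 8^168 ≡ 1 — hits 1, so not a primitive root.
g = 9: 9^168 ≡ 1 — hits 1, so not a primitive root.
g = 10: 10^168 ≡ 336; 10^112 ≡ 128; 10^48 ≡ 175 — none is 1, so 10 is a primitive root.
Hence the least primitive root of 337 is 10.

10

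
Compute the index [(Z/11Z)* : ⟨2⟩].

1

The order of 2 must divide φ(11) = 11 − 1 = 10 = 2 · 5.
Divisors of 10: 1, 2, 5, 10.
Test each divisor d:
2^1 ≡ 2 (mod 11)
2^2 ≡ 4 (mod 11)
2^5 ≡ 10 (mod 11)
2^10 ≡ 1 (mod 11) ✓
The order of 2 is 10, so the subgroup it generates has 10 elements.
The index is φ(11) / ord(2) = 10 / 10 = 1.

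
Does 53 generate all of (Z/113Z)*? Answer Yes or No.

No

φ(113) = 113 − 1 = 112 = 2^4 · 7.
53 is a primitive root mod 113 iff 53^(φ(113)/q) ≢ 1 for every prime q | φ(113), i.e. q ∈ {2, 7}.
53^56 ≡ 1 (mod 113)  [q = 2: ≡ 1 ✗]
53^16 ≡ 16 (mod 113)  [q = 7: ≢ 1 ✓]
53^56 ≡ 1 shows ord(53) | 56, strictly less than φ(113); not a primitive root.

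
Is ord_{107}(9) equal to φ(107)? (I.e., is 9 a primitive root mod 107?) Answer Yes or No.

φ(107) = 107 − 1 = 106 = 2 · 53.
Test 9^(106/q) mod 107 for each prime factor q of 106:
9^53 ≡ 1 (mod 107)  [q = 2: ≡ 1 ✗]
9^2 ≡ 81 (mod 107)  [q = 53: ≢ 1 ✓]
9^53 ≡ 1 shows ord(9) | 53, strictly less than φ(107); not a primitive root.

No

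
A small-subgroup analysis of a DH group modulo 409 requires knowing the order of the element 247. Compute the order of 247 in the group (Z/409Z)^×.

68

ord(247) | φ(409) = 409 − 1 = 408 = 2^3 · 3 · 17.
Divisors of 408: 1, 2, 3, 4, 6, 8, 12, 17, 24, 34, 51, 68, 102, 136, 204, 408.
Compute 247^d (mod 409) for the divisors d until we hit 1:
247^1 ≡ 247 (mod 409)
247^2 ≡ 68 (mod 409)
247^3 ≡ 27 (mod 409)
247^4 ≡ 125 (mod 409)
247^6 ≡ 320 (mod 409)
247^8 ≡ 83 (mod 409)
247^12 ≡ 150 (mod 409)
247^17 ≡ 143 (mod 409)
247^24 ≡ 5 (mod 409)
247^34 ≡ 408 (mod 409)
247^51 ≡ 266 (mod 409)
247^68 ≡ 1 (mod 409) ✓
Hence ord(247) = 68.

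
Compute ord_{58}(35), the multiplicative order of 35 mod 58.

Since 35 ∈ (Z/58Z)^×, its order divides φ(58) = φ(2)·φ(29) = 1·28 = 28 = 2^2 · 7.
Divisors of 28: 1, 2, 4, 7, 14, 28.
Check 35^d mod 58 for each divisor in increasing order:
35^1 ≡ 35
35^2 ≡ 7
35^4 ≡ 49
35^7 ≡ 57
35^14 ≡ 1
The smallest such exponent is 14, so the order of 35 is 14.

14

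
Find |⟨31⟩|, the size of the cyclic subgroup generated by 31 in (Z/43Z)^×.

21

Since 31 ∈ (Z/43Z)^×, its order divides φ(43) = 43 − 1 = 42 = 2 · 3 · 7.
Divisors of 42: 1, 2, 3, 6, 7, 14, 21, 42.
Compute 31^d (mod 43) for the divisors d until we hit 1:
31^1 ≡ 31 (mod 43)
31^2 ≡ 15 (mod 43)
31^3 ≡ 35 (mod 43)
31^6 ≡ 21 (mod 43)
31^7 ≡ 6 (mod 43)
31^14 ≡ 36 (mod 43)
31^21 ≡ 1 (mod 43) ✓
The smallest such exponent is 21, so the order of 31 is 21.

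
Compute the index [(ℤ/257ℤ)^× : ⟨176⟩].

Since 176 ∈ (Z/257Z)^×, its order divides φ(257) = 257 − 1 = 256 = 2^8.
Divisors of 256: 1, 2, 4, 8, 16, 32, 64, 128, 256.
Check 176^d mod 257 for each divisor in increasing order:
176^1 ≡ 176 (mod 257)
176^2 ≡ 136 (mod 257)
176^4 ≡ 249 (mod 257)
176^8 ≡ 64 (mod 257)
176^16 ≡ 241 (mod 257)
176^32 ≡ 256 (mod 257)
176^64 ≡ 1 (mod 257) ✓
The order of 176 is 64, so the subgroup it generates has 64 elements.
[(Z/257Z)^× : ⟨176⟩] = 256/64 = 4.

4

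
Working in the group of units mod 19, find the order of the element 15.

18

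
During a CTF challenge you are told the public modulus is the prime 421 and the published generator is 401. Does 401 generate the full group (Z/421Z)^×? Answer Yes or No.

No

φ(421) = 421 − 1 = 420 = 2^2 · 3 · 5 · 7.
Test 401^(420/q) mod 421 for each prime factor q of 420:
401^210 ≡ 1 (mod 421)  [q = 2: ≡ 1 ✗]
401^140 ≡ 400 (mod 421)  [q = 3: ≢ 1 ✓]
401^84 ≡ 1 (mod 421)  [q = 5: ≡ 1 ✗]
401^60 ≡ 1 (mod 421)  [q = 7: ≡ 1 ✗]
Since 401^210 ≡ 1, the order of 401 divides 210 < 420, so 401 is not a primitive root.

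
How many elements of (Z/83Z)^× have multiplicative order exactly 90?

0

φ(83) = 83 − 1 = 82 = 2 · 41.
(Z/83Z)^× is cyclic (|G| = 82); a cyclic group of order m has exactly φ(d) elements of each order d | m, and none otherwise.
90 does not divide 82, so no element of (Z/83Z)^× has order 90.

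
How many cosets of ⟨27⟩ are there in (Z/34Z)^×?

1

The order of 27 must divide φ(34) = φ(2)·φ(17) = 1·16 = 16 = 2^4.
Divisors of 16: 1, 2, 4, 8, 16.
Check 27^d mod 34 for each divisor in increasing order:
27^1 ≡ 27 (mod 34)
27^2 ≡ 15 (mod 34)
27^4 ≡ 21 (mod 34)
27^8 ≡ 33 (mod 34)
27^16 ≡ 1 (mod 34) ✓
So ord_34(27) = 16, hence |⟨27⟩| = 16.
The index is φ(34) / ord(27) = 16 / 16 = 1.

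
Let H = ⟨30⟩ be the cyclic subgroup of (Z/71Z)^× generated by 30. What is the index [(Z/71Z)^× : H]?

ord(30) | φ(71) = 71 − 1 = 70 = 2 · 5 · 7.
Divisors of 70: 1, 2, 5, 7, 10, 14, 35, 70.
Check 30^d mod 71 for each divisor in increasing order:
30^1 ≡ 30
30^2 ≡ 48
30^5 ≡ 37
30^7 ≡ 1
So ord_71(30) = 7, hence |⟨30⟩| = 7.
The index is φ(71) / ord(30) = 70 / 7 = 10.

10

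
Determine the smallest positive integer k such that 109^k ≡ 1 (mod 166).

41

The order of 109 must divide φ(166) = φ(2)·φ(83) = 1·82 = 82 = 2 · 41.
Divisors of 82: 1, 2, 41, 82.
Check 109^d mod 166 for each divisor in increasing order:
109^1 ≡ 109 (mod 166)
109^2 ≡ 95 (mod 166)
109^41 ≡ 1 (mod 166) ✓
Hence ord(109) = 41.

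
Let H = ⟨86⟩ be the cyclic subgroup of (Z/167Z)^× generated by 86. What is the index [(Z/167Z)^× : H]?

1

Since 86 ∈ (Z/167Z)^×, its order divides φ(167) = 167 − 1 = 166 = 2 · 83.
Divisors of 166: 1, 2, 83, 166.
Check 86^d mod 167 for each divisor in increasing order:
86^1 ≡ 86 (mod 167)
86^2 ≡ 48 (mod 167)
86^83 ≡ 166 (mod 167)
86^166 ≡ 1 (mod 167) ✓
Thus |⟨86⟩| = ord(86) = 166.
[(Z/167Z)^× : ⟨86⟩] = 166/166 = 1.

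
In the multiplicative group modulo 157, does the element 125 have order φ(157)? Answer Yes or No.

No

φ(157) = 157 − 1 = 156 = 2^2 · 3 · 13.
125 is a primitive root mod 157 iff 125^(φ(157)/q) ≢ 1 for every prime q | φ(157), i.e. q ∈ {2, 3, 13}.
125^78 ≡ 156 (mod 157)  [q = 2: ≢ 1 ✓]
125^52 ≡ 1 (mod 157)  [q = 3: ≡ 1 ✗]
125^12 ≡ 99 (mod 157)  [q = 13: ≢ 1 ✓]
Since 125^52 ≡ 1, the order of 125 divides 52 < 156, so 125 is not a primitive root.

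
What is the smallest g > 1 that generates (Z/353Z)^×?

φ(353) = 353 − 1 = 352 = 2^5 · 11.
g is a primitive root iff g^(352/q) ≢ 1 (mod 353) for each prime q ∈ {2, 11}.
g = 2: 2^176 ≡ 1 — hits 1, so not a primitive root.
g = 3: 3^176 ≡ 352; 3^32 ≡ 140 — none is 1, so 3 is a primitive root.
So 3 is the smallest generator of (Z/353Z)^×.

3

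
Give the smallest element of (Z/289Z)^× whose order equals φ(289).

3

φ(289) = φ(17^2) = 17·(17−1) = 272 = 2^4 · 17.
g is a primitive root iff g^(272/q) ≢ 1 (mod 289) for each prime q ∈ {2, 17}.
g = 2: 2^136 ≡ 1 — hits 1, so not a primitive root.
g = 3: 3^136 ≡ 288; 3^16 ≡ 171 — none is 1, so 3 is a primitive root.
Hence the least primitive root of 289 is 3.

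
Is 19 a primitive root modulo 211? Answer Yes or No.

φ(211) = 211 − 1 = 210 = 2 · 3 · 5 · 7.
An element g generates (Z/211Z)^× iff g^(210/q) ≢ 1 (mod 211) for each prime q ∈ {2, 3, 5, 7}.
19^105 ≡ 1 (mod 211)  [q = 2: ≡ 1 ✗]
19^70 ≡ 196 (mod 211)  [q = 3: ≢ 1 ✓]
19^42 ≡ 71 (mod 211)  [q = 5: ≢ 1 ✓]
19^30 ≡ 1 (mod 211)  [q = 7: ≡ 1 ✗]
19^105 ≡ 1 shows ord(19) | 105, strictly less than φ(211); not a primitive root.

No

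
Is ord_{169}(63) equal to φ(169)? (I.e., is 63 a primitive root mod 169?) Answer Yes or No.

Yes

φ(169) = φ(13^2) = 13·(13−1) = 156 = 2^2 · 3 · 13.
An element g generates (Z/169Z)^× iff g^(156/q) ≢ 1 (mod 169) for each prime q ∈ {2, 3, 13}.
63^78 ≡ 168 (mod 169)  [q = 2: ≢ 1 ✓]
63^52 ≡ 146 (mod 169)  [q = 3: ≢ 1 ✓]
63^12 ≡ 157 (mod 169)  [q = 13: ≢ 1 ✓]
Every test exponent gives a nontrivial residue, hence 63 generates the full group.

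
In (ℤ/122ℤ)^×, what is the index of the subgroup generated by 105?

1

Since 105 ∈ (Z/122Z)^×, its order divides φ(122) = φ(2)·φ(61) = 1·60 = 60 = 2^2 · 3 · 5.
Divisors of 60: 1, 2, 3, 4, 5, 6, 10, 12, 15, 20, 30, 60.
Evaluate successive powers at the divisors of 60:
105^1 ≡ 105 (mod 122)
105^2 ≡ 45 (mod 122)
105^3 ≡ 89 (mod 122)
105^4 ≡ 73 (mod 122)
105^5 ≡ 101 (mod 122)
105^6 ≡ 113 (mod 122)
105^10 ≡ 75 (mod 122)
105^12 ≡ 81 (mod 122)
105^15 ≡ 11 (mod 122)
105^20 ≡ 13 (mod 122)
105^30 ≡ 121 (mod 122)
105^60 ≡ 1 (mod 122) ✓
The order of 105 is 60, so the subgroup it generates has 60 elements.
Index = |(Z/122Z)^×| / |⟨105⟩| = 60 / 60 = 1.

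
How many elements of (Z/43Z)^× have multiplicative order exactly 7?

φ(43) = 43 − 1 = 42 = 2 · 3 · 7.
(Z/43Z)^× is cyclic (|G| = 42); a cyclic group of order m has exactly φ(d) elements of each order d | m, and none otherwise.
7 | 42, and φ(7) = 7 − 1 = 6.

6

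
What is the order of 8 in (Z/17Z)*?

8

ord(8) | φ(17) = 17 − 1 = 16 = 2^4.
Divisors of 16: 1, 2, 4, 8, 16.
Test each divisor d:
8^1 ≡ 8 (mod 17)
8^2 ≡ 13 (mod 17)
8^4 ≡ 16 (mod 17)
8^8 ≡ 1 (mod 17) ✓
So ord_17(8) = 8.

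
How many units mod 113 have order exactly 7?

6

φ(113) = 113 − 1 = 112 = 2^4 · 7.
In a cyclic group of order 112, there are φ(d) elements of order d for each divisor d of 112, and zero for non-divisors.
7 | 112, and φ(7) = 7 − 1 = 6.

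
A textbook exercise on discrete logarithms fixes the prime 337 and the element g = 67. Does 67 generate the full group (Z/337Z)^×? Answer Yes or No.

Yes

φ(337) = 337 − 1 = 336 = 2^4 · 3 · 7.
67 is a primitive root mod 337 iff 67^(φ(337)/q) ≢ 1 for every prime q | φ(337), i.e. q ∈ {2, 3, 7}.
67^168 ≡ 336 (mod 337)  [q = 2: ≢ 1 ✓]
67^112 ≡ 128 (mod 337)  [q = 3: ≢ 1 ✓]
67^48 ≡ 8 (mod 337)  [q = 7: ≢ 1 ✓]
Every test exponent gives a nontrivial residue, hence 67 generates the full group.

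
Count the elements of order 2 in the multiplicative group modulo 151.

φ(151) = 151 − 1 = 150 = 2 · 3 · 5^2.
(Z/151Z)^× is cyclic (|G| = 150); a cyclic group of order m has exactly φ(d) elements of each order d | m, and none otherwise.
2 | 150, and φ(2) = 2 − 1 = 1.

1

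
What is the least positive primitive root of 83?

2

φ(83) = 83 − 1 = 82 = 2 · 41.
g is a primitive root iff g^(82/q) ≢ 1 (mod 83) for each prime q ∈ {2, 41}.
g = 2: 2^41 ≡ 82; 2^2 ≡ 4 — none is 1, so 2 is a primitive root.
Hence the least primitive root of 83 is 2.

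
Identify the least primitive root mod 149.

φ(149) = 149 − 1 = 148 = 2^2 · 37.
g is a primitive root iff g^(148/q) ≢ 1 (mod 149) for each prime q ∈ {2, 37}.
g = 2: 2^74 ≡ 148; 2^4 ≡ 16 — none is 1, so 2 is a primitive root.
Hence the least primitive root of 149 is 2.

2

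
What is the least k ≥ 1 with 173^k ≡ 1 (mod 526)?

Since 173 ∈ (Z/526Z)^×, its order divides φ(526) = φ(2)·φ(263) = 1·262 = 262 = 2 · 131.
Divisors of 262: 1, 2, 131, 262.
Test each divisor d:
173^1 ≡ 173
173^2 ≡ 473
173^131 ≡ 1
The smallest such exponent is 131, so the order of 173 is 131.

131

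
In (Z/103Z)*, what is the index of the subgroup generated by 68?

2

The order of 68 must divide φ(103) = 103 − 1 = 102 = 2 · 3 · 17.
Divisors of 102: 1, 2, 3, 6, 17, 34, 51, 102.
Compute 68^d (mod 103) for the divisors d until we hit 1:
68^1 ≡ 68 (mod 103)
68^2 ≡ 92 (mod 103)
68^3 ≡ 76 (mod 103)
68^6 ≡ 8 (mod 103)
68^17 ≡ 56 (mod 103)
68^34 ≡ 46 (mod 103)
68^51 ≡ 1 (mod 103) ✓
Thus |⟨68⟩| = ord(68) = 51.
[(Z/103Z)^× : ⟨68⟩] = 102/51 = 2.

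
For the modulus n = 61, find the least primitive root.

2

φ(61) = 61 − 1 = 60 = 2^2 · 3 · 5.
g is a primitive root iff g^(60/q) ≢ 1 (mod 61) for each prime q ∈ {2, 3, 5}.
g = 2: 2^30 ≡ 60; 2^20 ≡ 47; 2^12 ≡ 9 — none is 1, so 2 is a primitive root.
Hence the least primitive root of 61 is 2.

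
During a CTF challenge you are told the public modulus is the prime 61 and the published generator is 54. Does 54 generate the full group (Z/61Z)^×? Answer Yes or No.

Yes

φ(61) = 61 − 1 = 60 = 2^2 · 3 · 5.
Test 54^(60/q) mod 61 for each prime factor q of 60:
54^30 ≡ 60 (mod 61)  [q = 2: ≢ 1 ✓]
54^20 ≡ 47 (mod 61)  [q = 3: ≢ 1 ✓]
54^12 ≡ 34 (mod 61)  [q = 5: ≢ 1 ✓]
None equal 1, so ord_61(54) = 60: 54 is a primitive root.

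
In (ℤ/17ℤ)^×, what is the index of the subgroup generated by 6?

1

ord(6) | φ(17) = 17 − 1 = 16 = 2^4.
Divisors of 16: 1, 2, 4, 8, 16.
Compute 6^d (mod 17) for the divisors d until we hit 1:
6^1 ≡ 6
6^2 ≡ 2
6^4 ≡ 4
6^8 ≡ 16
6^16 ≡ 1
Thus |⟨6⟩| = ord(6) = 16.
The index is φ(17) / ord(6) = 16 / 16 = 1.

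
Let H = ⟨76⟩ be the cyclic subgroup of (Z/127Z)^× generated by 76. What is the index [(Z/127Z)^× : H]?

6

ord(76) | φ(127) = 127 − 1 = 126 = 2 · 3^2 · 7.
Divisors of 126: 1, 2, 3, 6, 7, 9, 14, 18, 21, 42, 63, 126.
Check 76^d mod 127 for each divisor in increasing order:
76^1 ≡ 76 (mod 127)
76^2 ≡ 61 (mod 127)
76^3 ≡ 64 (mod 127)
76^6 ≡ 32 (mod 127)
76^7 ≡ 19 (mod 127)
76^9 ≡ 16 (mod 127)
76^14 ≡ 107 (mod 127)
76^18 ≡ 2 (mod 127)
76^21 ≡ 1 (mod 127) ✓
So ord_127(76) = 21, hence |⟨76⟩| = 21.
The index is φ(127) / ord(76) = 126 / 21 = 6.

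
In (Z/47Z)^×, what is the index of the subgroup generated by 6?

Since 6 ∈ (Z/47Z)^×, its order divides φ(47) = 47 − 1 = 46 = 2 · 23.
Divisors of 46: 1, 2, 23, 46.
Evaluate successive powers at the divisors of 46:
6^1 ≡ 6 (mod 47)
6^2 ≡ 36 (mod 47)
6^23 ≡ 1 (mod 47) ✓
Thus |⟨6⟩| = ord(6) = 23.
Index = |(Z/47Z)^×| / |⟨6⟩| = 46 / 23 = 2.

2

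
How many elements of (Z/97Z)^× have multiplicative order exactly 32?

16

φ(97) = 97 − 1 = 96 = 2^5 · 3.
(Z/97Z)^× is cyclic (|G| = 96); a cyclic group of order m has exactly φ(d) elements of each order d | m, and none otherwise.
32 = 2^5 divides 96, and φ(32) = 16.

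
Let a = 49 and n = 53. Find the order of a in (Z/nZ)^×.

Since 49 ∈ (Z/53Z)^×, its order divides φ(53) = 53 − 1 = 52 = 2^2 · 13.
Divisors of 52: 1, 2, 4, 13, 26, 52.
Compute 49^d (mod 53) for the divisors d until we hit 1:
49^1 ≡ 49 (mod 53)
49^2 ≡ 16 (mod 53)
49^4 ≡ 44 (mod 53)
49^13 ≡ 1 (mod 53) ✓
Hence ord(49) = 13.

13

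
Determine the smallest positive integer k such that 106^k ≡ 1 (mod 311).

155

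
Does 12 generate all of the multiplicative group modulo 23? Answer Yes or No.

φ(23) = 23 − 1 = 22 = 2 · 11.
12 is a primitive root mod 23 iff 12^(φ(23)/q) ≢ 1 for every prime q | φ(23), i.e. q ∈ {2, 11}.
12^11 ≡ 1 (mod 23)  [q = 2: ≡ 1 ✗]
12^2 ≡ 6 (mod 23)  [q = 11: ≢ 1 ✓]
12^11 ≡ 1 shows ord(12) | 11, strictly less than φ(23); not a primitive root.

No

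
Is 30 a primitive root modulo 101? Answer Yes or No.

φ(101) = 101 − 1 = 100 = 2^2 · 5^2.
Test 30^(100/q) mod 101 for each prime factor q of 100:
30^50 ≡ 1 (mod 101)  [q = 2: ≡ 1 ✗]
30^20 ≡ 84 (mod 101)  [q = 5: ≢ 1 ✓]
30^50 ≡ 1 shows ord(30) | 50, strictly less than φ(101); not a primitive root.

No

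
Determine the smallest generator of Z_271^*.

φ(271) = 271 − 1 = 270 = 2 · 3^3 · 5.
Test candidates g = 2, 3, … against the prime factors q ∈ {2, 3, 5} of φ(271): g is a generator iff g^(270/q) ≢ 1 for every such q.
g = 2: 2^135 ≡ 1 — hits 1, so not a primitive root.
g = 3: 3^135 ≡ 270; 3^90 ≡ 1 — hits 1, so not a primitive root.
g = 4: 4^135 ≡ 1 — hits 1, so not a primitive root.
g = 5: 5^135 ≡ 1 — hits 1, so not a primitive root.
g = 6: 6^135 ≡ 270; 6^90 ≡ 242; 6^54 ≡ 10 — none is 1, so 6 is a primitive root.
The smallest primitive root modulo 271 is 6.

6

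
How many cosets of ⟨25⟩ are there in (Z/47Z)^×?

2

The order of 25 must divide φ(47) = 47 − 1 = 46 = 2 · 23.
Divisors of 46: 1, 2, 23, 46.
Check 25^d mod 47 for each divisor in increasing order:
25^1 ≡ 25
25^2 ≡ 14
25^23 ≡ 1
Thus |⟨25⟩| = ord(25) = 23.
The index is φ(47) / ord(25) = 46 / 23 = 2.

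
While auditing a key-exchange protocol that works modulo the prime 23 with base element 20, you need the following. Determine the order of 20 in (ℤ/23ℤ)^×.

The order of 20 must divide φ(23) = 23 − 1 = 22 = 2 · 11.
Divisors of 22: 1, 2, 11, 22.
Evaluate successive powers at the divisors of 22:
20^1 ≡ 20 (mod 23)
20^2 ≡ 9 (mod 23)
20^11 ≡ 22 (mod 23)
20^22 ≡ 1 (mod 23) ✓
So ord_23(20) = 22.

22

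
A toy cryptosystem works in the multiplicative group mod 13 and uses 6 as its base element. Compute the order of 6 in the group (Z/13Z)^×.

12

By Lagrange's theorem, ord_13(6) divides φ(13) = 13 − 1 = 12 = 2^2 · 3.
Divisors of 12: 1, 2, 3, 4, 6, 12.
Test each divisor d:
6^1 ≡ 6 (mod 13)
6^2 ≡ 10 (mod 13)
6^3 ≡ 8 (mod 13)
6^4 ≡ 9 (mod 13)
6^6 ≡ 12 (mod 13)
6^12 ≡ 1 (mod 13) ✓
Therefore the multiplicative order of 6 modulo 13 is 12.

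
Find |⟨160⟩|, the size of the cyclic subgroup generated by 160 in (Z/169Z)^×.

78

The order of 160 must divide φ(169) = φ(13^2) = 13·(13−1) = 156 = 2^2 · 3 · 13.
Divisors of 156: 1, 2, 3, 4, 6, 12, 13, 26, 39, 52, 78, 156.
Evaluate successive powers at the divisors of 156:
160^1 ≡ 160 (mod 169)
160^2 ≡ 81 (mod 169)
160^3 ≡ 116 (mod 169)
160^4 ≡ 139 (mod 169)
160^6 ≡ 105 (mod 169)
160^12 ≡ 40 (mod 169)
160^13 ≡ 147 (mod 169)
160^26 ≡ 146 (mod 169)
160^39 ≡ 168 (mod 169)
160^52 ≡ 22 (mod 169)
160^78 ≡ 1 (mod 169) ✓
So ord_169(160) = 78.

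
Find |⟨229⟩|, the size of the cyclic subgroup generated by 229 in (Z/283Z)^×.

94

ord(229) | φ(283) = 283 − 1 = 282 = 2 · 3 · 47.
Divisors of 282: 1, 2, 3, 6, 47, 94, 141, 282.
Test each divisor d:
229^1 ≡ 229 (mod 283)
229^2 ≡ 86 (mod 283)
229^3 ≡ 167 (mod 283)
229^6 ≡ 155 (mod 283)
229^47 ≡ 282 (mod 283)
229^94 ≡ 1 (mod 283) ✓
Hence ord(229) = 94.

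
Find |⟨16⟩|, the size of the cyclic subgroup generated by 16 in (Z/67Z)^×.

33

The order of 16 must divide φ(67) = 67 − 1 = 66 = 2 · 3 · 11.
Divisors of 66: 1, 2, 3, 6, 11, 22, 33, 66.
Test each divisor d:
16^1 ≡ 16
16^2 ≡ 55
16^3 ≡ 9
16^6 ≡ 14
16^11 ≡ 29
16^22 ≡ 37
16^33 ≡ 1
The smallest such exponent is 33, so the order of 16 is 33.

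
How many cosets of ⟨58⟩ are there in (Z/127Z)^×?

Since 58 ∈ (Z/127Z)^×, its order divides φ(127) = 127 − 1 = 126 = 2 · 3^2 · 7.
Divisors of 126: 1, 2, 3, 6, 7, 9, 14, 18, 21, 42, 63, 126.
Evaluate successive powers at the divisors of 126:
58^1 ≡ 58 (mod 127)
58^2 ≡ 62 (mod 127)
58^3 ≡ 40 (mod 127)
58^6 ≡ 76 (mod 127)
58^7 ≡ 90 (mod 127)
58^9 ≡ 119 (mod 127)
58^14 ≡ 99 (mod 127)
58^18 ≡ 64 (mod 127)
58^21 ≡ 20 (mod 127)
58^42 ≡ 19 (mod 127)
58^63 ≡ 126 (mod 127)
58^126 ≡ 1 (mod 127) ✓
Thus |⟨58⟩| = ord(58) = 126.
[(Z/127Z)^× : ⟨58⟩] = 126/126 = 1.

1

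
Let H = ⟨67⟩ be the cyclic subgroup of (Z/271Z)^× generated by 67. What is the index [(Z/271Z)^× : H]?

2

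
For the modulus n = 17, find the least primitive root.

3

φ(17) = 17 − 1 = 16 = 2^4.
g is a primitive root iff g^(16/q) ≢ 1 (mod 17) for each prime q ∈ {2}.
g = 2: 2^8 ≡ 1 — hits 1, so not a primitive root.
g = 3: 3^8 ≡ 16 — none is 1, so 3 is a primitive root.
Hence the least primitive root of 17 is 3.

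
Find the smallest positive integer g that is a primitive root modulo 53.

2

φ(53) = 53 − 1 = 52 = 2^2 · 13.
Test candidates g = 2, 3, … against the prime factors q ∈ {2, 13} of φ(53): g is a generator iff g^(52/q) ≢ 1 for every such q.
g = 2: 2^26 ≡ 52; 2^4 ≡ 16 — none is 1, so 2 is a primitive root.
Hence the least primitive root of 53 is 2.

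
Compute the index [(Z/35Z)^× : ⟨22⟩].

6

Since 22 ∈ (Z/35Z)^×, its order divides φ(35) = φ(5·7) = (5−1)·(7−1) = 4·6 = 24 = 2^3 · 3.
Divisors of 24: 1, 2, 3, 4, 6, 8, 12, 24.
Evaluate successive powers at the divisors of 24:
22^1 ≡ 22 (mod 35)
22^2 ≡ 29 (mod 35)
22^3 ≡ 8 (mod 35)
22^4 ≡ 1 (mod 35) ✓
The order of 22 is 4, so the subgroup it generates has 4 elements.
[(Z/35Z)^× : ⟨22⟩] = 24/4 = 6.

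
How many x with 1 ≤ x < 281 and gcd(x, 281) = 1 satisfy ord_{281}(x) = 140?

48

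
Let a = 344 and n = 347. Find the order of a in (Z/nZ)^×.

346

ord(344) | φ(347) = 347 − 1 = 346 = 2 · 173.
Divisors of 346: 1, 2, 173, 346.
Test each divisor d:
344^1 ≡ 344
344^2 ≡ 9
344^173 ≡ 346
344^346 ≡ 1
The smallest such exponent is 346, so the order of 344 is 346.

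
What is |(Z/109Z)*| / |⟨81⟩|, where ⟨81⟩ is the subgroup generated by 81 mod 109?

4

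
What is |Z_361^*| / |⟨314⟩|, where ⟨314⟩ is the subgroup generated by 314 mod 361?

ord(314) | φ(361) = φ(19^2) = 19·(19−1) = 342 = 2 · 3^2 · 19.
Divisors of 342: 1, 2, 3, 6, 9, 18, 19, 38, 57, 114, 171, 342.
Check 314^d mod 361 for each divisor in increasing order:
314^1 ≡ 314 (mod 361)
314^2 ≡ 43 (mod 361)
314^3 ≡ 145 (mod 361)
314^6 ≡ 87 (mod 361)
314^9 ≡ 341 (mod 361)
314^18 ≡ 39 (mod 361)
314^19 ≡ 333 (mod 361)
314^38 ≡ 62 (mod 361)
314^57 ≡ 69 (mod 361)
314^114 ≡ 68 (mod 361)
314^171 ≡ 360 (mod 361)
314^342 ≡ 1 (mod 361) ✓
The order of 314 is 342, so the subgroup it generates has 342 elements.
Index = |(Z/361Z)^×| / |⟨314⟩| = 342 / 342 = 1.

1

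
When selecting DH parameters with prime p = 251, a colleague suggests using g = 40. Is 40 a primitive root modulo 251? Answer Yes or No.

φ(251) = 251 − 1 = 250 = 2 · 5^3.
It suffices to check that the order of 40 is not a proper divisor of 250: compute 40^(250/q) for q ∈ {2, 5}.
40^125 ≡ 250 (mod 251)  [q = 2: ≢ 1 ✓]
40^50 ≡ 1 (mod 251)  [q = 5: ≡ 1 ✗]
The check at q = 5 fails, so 40 generates a proper subgroup.

No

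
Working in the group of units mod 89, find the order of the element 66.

ord(66) | φ(89) = 89 − 1 = 88 = 2^3 · 11.
Divisors of 88: 1, 2, 4, 8, 11, 22, 44, 88.
Check 66^d mod 89 for each divisor in increasing order:
66^1 ≡ 66
66^2 ≡ 84
66^4 ≡ 25
66^8 ≡ 2
66^11 ≡ 52
66^22 ≡ 34
66^44 ≡ 88
66^88 ≡ 1
Hence ord(66) = 88.

88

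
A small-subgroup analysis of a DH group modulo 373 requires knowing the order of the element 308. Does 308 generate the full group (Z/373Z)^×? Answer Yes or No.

φ(373) = 373 − 1 = 372 = 2^2 · 3 · 31.
It suffices to check that the order of 308 is not a proper divisor of 372: compute 308^(372/q) for q ∈ {2, 3, 31}.
308^186 ≡ 372 (mod 373)  [q = 2: ≢ 1 ✓]
308^124 ≡ 284 (mod 373)  [q = 3: ≢ 1 ✓]
308^12 ≡ 342 (mod 373)  [q = 31: ≢ 1 ✓]
None equal 1, so ord_373(308) = 372: 308 is a primitive root.

Yes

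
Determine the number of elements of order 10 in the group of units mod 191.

φ(191) = 191 − 1 = 190 = 2 · 5 · 19.
Since (Z/191Z)^× is cyclic of order 190, the number of elements of order d is φ(d) when d | 190 and 0 otherwise.
10 = 2 · 5 divides 190, and φ(10) = 4.

4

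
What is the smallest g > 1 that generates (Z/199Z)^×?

3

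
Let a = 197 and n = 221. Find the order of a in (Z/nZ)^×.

48

The order of 197 must divide φ(221) = φ(13·17) = (13−1)·(17−1) = 12·16 = 192 = 2^6 · 3.
Divisors of 192: 1, 2, 3, 4, 6, 8, 12, 16, 24, 32, 48, 64, 96, 192.
Evaluate successive powers at the divisors of 192:
197^1 ≡ 197
197^2 ≡ 134
197^3 ≡ 99
197^4 ≡ 55
197^6 ≡ 77
197^8 ≡ 152
197^12 ≡ 183
197^16 ≡ 120
197^24 ≡ 118
197^32 ≡ 35
197^48 ≡ 1
Therefore the multiplicative order of 197 modulo 221 is 48.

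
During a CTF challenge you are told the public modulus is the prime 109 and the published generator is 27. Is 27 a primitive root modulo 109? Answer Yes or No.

No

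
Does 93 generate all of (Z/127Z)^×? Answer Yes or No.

φ(127) = 127 − 1 = 126 = 2 · 3^2 · 7.
An element g generates (Z/127Z)^× iff g^(126/q) ≢ 1 (mod 127) for each prime q ∈ {2, 3, 7}.
93^63 ≡ 126 (mod 127)  [q = 2: ≢ 1 ✓]
93^42 ≡ 19 (mod 127)  [q = 3: ≢ 1 ✓]
93^18 ≡ 8 (mod 127)  [q = 7: ≢ 1 ✓]
All checks pass, so 93 has order 126 and is a primitive root modulo 127.

Yes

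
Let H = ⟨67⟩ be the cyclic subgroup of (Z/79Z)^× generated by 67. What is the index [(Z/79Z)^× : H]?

6

The order of 67 must divide φ(79) = 79 − 1 = 78 = 2 · 3 · 13.
Divisors of 78: 1, 2, 3, 6, 13, 26, 39, 78.
Test each divisor d:
67^1 ≡ 67 (mod 79)
67^2 ≡ 65 (mod 79)
67^3 ≡ 10 (mod 79)
67^6 ≡ 21 (mod 79)
67^13 ≡ 1 (mod 79) ✓
The order of 67 is 13, so the subgroup it generates has 13 elements.
Index = |(Z/79Z)^×| / |⟨67⟩| = 78 / 13 = 6.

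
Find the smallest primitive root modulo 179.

φ(179) = 179 − 1 = 178 = 2 · 89.
g is a primitive root iff g^(178/q) ≢ 1 (mod 179) for each prime q ∈ {2, 89}.
g = 2: 2^89 ≡ 178; 2^2 ≡ 4 — none is 1, so 2 is a primitive root.
So 2 is the smallest generator of (Z/179Z)^×.

2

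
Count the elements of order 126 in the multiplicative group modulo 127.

φ(127) = 127 − 1 = 126 = 2 · 3^2 · 7.
(Z/127Z)^× is cyclic (|G| = 126); a cyclic group of order m has exactly φ(d) elements of each order d | m, and none otherwise.
126 = 2 · 3^2 · 7 divides 126, and φ(126) = 36.

36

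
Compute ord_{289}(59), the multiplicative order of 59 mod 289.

The order of 59 must divide φ(289) = φ(17^2) = 17·(17−1) = 272 = 2^4 · 17.
Divisors of 272: 1, 2, 4, 8, 16, 17, 34, 68, 136, 272.
Compute 59^d (mod 289) for the divisors d until we hit 1:
59^1 ≡ 59 (mod 289)
59^2 ≡ 13 (mod 289)
59^4 ≡ 169 (mod 289)
59^8 ≡ 239 (mod 289)
59^16 ≡ 188 (mod 289)
59^17 ≡ 110 (mod 289)
59^34 ≡ 251 (mod 289)
59^68 ≡ 288 (mod 289)
59^136 ≡ 1 (mod 289) ✓
The smallest such exponent is 136, so the order of 59 is 136.

136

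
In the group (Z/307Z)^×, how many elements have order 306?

96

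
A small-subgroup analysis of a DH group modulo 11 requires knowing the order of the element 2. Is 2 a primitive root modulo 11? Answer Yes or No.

φ(11) = 11 − 1 = 10 = 2 · 5.
2 is a primitive root mod 11 iff 2^(φ(11)/q) ≢ 1 for every prime q | φ(11), i.e. q ∈ {2, 5}.
2^5 ≡ 10 (mod 11)  [q = 2: ≢ 1 ✓]
2^2 ≡ 4 (mod 11)  [q = 5: ≢ 1 ✓]
Every test exponent gives a nontrivial residue, hence 2 generates the full group.

Yes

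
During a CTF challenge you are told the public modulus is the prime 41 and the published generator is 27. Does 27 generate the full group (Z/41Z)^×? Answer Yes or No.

No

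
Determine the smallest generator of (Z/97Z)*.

5

φ(97) = 97 − 1 = 96 = 2^5 · 3.
g is a primitive root iff g^(96/q) ≢ 1 (mod 97) for each prime q ∈ {2, 3}.
g = 2: 2^48 ≡ 1 — hits 1, so not a primitive root.
g = 3: 3^48 ≡ 1 — hits 1, so not a primitive root.
g = 4: 4^48 ≡ 1 — hits 1, so not a primitive root.
g = 5: 5^48 ≡ 96; 5^32 ≡ 35 — none is 1, so 5 is a primitive root.
Hence the least primitive root of 97 is 5.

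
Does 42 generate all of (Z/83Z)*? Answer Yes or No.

Yes

φ(83) = 83 − 1 = 82 = 2 · 41.
It suffices to check that the order of 42 is not a proper divisor of 82: compute 42^(82/q) for q ∈ {2, 41}.
42^41 ≡ 82 (mod 83)  [q = 2: ≢ 1 ✓]
42^2 ≡ 21 (mod 83)  [q = 41: ≢ 1 ✓]
None equal 1, so ord_83(42) = 82: 42 is a primitive root.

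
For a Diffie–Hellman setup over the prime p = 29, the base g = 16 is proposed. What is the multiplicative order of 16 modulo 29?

7

The order of 16 must divide φ(29) = 29 − 1 = 28 = 2^2 · 7.
Divisors of 28: 1, 2, 4, 7, 14, 28.
Compute 16^d (mod 29) for the divisors d until we hit 1:
16^1 ≡ 16 (mod 29)
16^2 ≡ 24 (mod 29)
16^4 ≡ 25 (mod 29)
16^7 ≡ 1 (mod 29) ✓
Hence ord(16) = 7.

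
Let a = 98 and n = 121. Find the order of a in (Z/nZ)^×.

22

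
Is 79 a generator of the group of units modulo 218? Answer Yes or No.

Yes

φ(218) = φ(2)·φ(109) = 1·108 = 108 = 2^2 · 3^3.
Test 79^(108/q) mod 218 for each prime factor q of 108:
79^54 ≡ 217 (mod 218)  [q = 2: ≢ 1 ✓]
79^36 ≡ 45 (mod 218)  [q = 3: ≢ 1 ✓]
Every test exponent gives a nontrivial residue, hence 79 generates the full group.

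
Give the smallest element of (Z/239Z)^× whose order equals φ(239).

7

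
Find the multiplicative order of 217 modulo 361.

114

Since 217 ∈ (Z/361Z)^×, its order divides φ(361) = φ(19^2) = 19·(19−1) = 342 = 2 · 3^2 · 19.
Divisors of 342: 1, 2, 3, 6, 9, 18, 19, 38, 57, 114, 171, 342.
Test each divisor d:
217^1 ≡ 217 (mod 361)
217^2 ≡ 159 (mod 361)
217^3 ≡ 208 (mod 361)
217^6 ≡ 305 (mod 361)
217^9 ≡ 265 (mod 361)
217^18 ≡ 191 (mod 361)
217^19 ≡ 293 (mod 361)
217^38 ≡ 292 (mod 361)
217^57 ≡ 360 (mod 361)
217^114 ≡ 1 (mod 361) ✓
Therefore the multiplicative order of 217 modulo 361 is 114.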